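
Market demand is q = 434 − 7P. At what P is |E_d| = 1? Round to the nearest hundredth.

For linear demand q = a − bP, E = −bP/(a − bP). |E| = 1 ⇒ bP = a − bP ⇒ P = a/(2b).
P = 434/(2·7) = 31.00.

31.00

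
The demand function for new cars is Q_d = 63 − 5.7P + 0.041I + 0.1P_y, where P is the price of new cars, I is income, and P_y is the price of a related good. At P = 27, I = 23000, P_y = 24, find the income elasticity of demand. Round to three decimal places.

At the given point, Q_d = 63 − 5.7(27) + 0.041(23000) + 0.1(24) = 63 − 153.9 + 943 + 2.4 = 854.5.
∂Q_d/∂I = +0.041, so E_I = 0.041·(23000/854.5) ≈ 1.104.
E_I > 1: normal good (luxury).

1.104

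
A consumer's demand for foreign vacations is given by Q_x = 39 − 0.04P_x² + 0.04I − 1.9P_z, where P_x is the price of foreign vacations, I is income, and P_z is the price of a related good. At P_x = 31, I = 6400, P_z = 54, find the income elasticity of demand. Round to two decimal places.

First evaluate Q_x: 39 − 0.04(31)² + 0.04(6400) − 1.9(54) = 39 − 38.44 + 256 − 102.6 = 153.96.
∂Q_x/∂I = +0.04, so E_I = 0.04·(6400/153.96) ≈ 1.66.
E_I > 1: normal good (luxury).

1.66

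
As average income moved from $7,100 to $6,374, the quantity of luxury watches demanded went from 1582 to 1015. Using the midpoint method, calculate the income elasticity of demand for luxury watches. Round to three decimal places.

4.052

%ΔQ = (1015 − 1582)/[(1582+1015)/2] = -567/1298.5 ≈ -0.4367.
%ΔY = (6,374 − 7,100)/[(7,100+6,374)/2] = -726/6737 ≈ -0.1078.
E_I = %ΔQ/%ΔY ≈ 4.052.
E_I > 1: normal good (luxury).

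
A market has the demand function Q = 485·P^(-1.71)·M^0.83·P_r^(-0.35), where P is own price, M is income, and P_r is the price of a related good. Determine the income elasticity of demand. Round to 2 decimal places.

0.83

For a Cobb–Douglas (constant-elasticity) form Q = A·M^α·…, the elasticity with respect to M equals the exponent α at every point.
Here the exponent on M is 0.83, so the income elasticity of demand is 0.83.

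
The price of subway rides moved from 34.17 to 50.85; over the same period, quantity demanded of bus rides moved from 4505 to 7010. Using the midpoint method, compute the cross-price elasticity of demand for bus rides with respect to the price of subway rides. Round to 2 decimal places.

1.11

%ΔQ_x = (7010 − 4505)/[(4505+7010)/2] = 2505/5757.5 ≈ 0.4351.
%ΔP_y = (50.85 − 34.17)/[(34.17+50.85)/2] ≈ 0.3924.
E_xy = 0.4351/0.3924 ≈ 1.11.
E_xy > 0, so bus rides and subway rides are substitutes.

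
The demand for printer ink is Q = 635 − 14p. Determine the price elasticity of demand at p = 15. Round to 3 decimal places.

At p = 15, Q = 425.
dQ/dp = −14.
Point elasticity E = (dQ/dp)·(p/Q) = -14 × 15/425 ≈ -0.494.
|E| < 1, so demand is inelastic at this price.

-0.494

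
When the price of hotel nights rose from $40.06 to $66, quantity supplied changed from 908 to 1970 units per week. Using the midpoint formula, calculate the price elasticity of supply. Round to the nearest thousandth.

1.509

%ΔQ = (1970 − 908)/[(908 + 1970)/2] = 1062/1439 ≈ 0.7380.
%Δp = (66 − 40.06)/[(40.06 + 66)/2] = 25.94/53.03 ≈ 0.4892.
Arc elasticity E = %ΔQ/%Δp ≈ 0.7380/0.4892 ≈ 1.509.
|E| > 1: supply is elastic over this range.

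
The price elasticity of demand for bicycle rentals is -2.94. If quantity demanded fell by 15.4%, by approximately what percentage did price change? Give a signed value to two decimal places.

5.24

%ΔQ ≈ E × %ΔP ⇒ %ΔP = %ΔQ / E = (-15.4%)/(-2.94) ≈ 5.24%.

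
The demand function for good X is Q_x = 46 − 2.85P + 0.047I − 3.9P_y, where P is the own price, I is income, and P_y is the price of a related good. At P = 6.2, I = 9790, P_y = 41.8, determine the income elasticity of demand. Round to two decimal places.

Substituting, Q_x = 46 − 2.85(6.2) + 0.047(9790) − 3.9(41.8) = 46 − 17.67 + 460.13 − 163.02 = 325.44.
∂Q_x/∂I = +0.047, so E_I = 0.047·(9790/325.44) ≈ 1.41.
E_I > 1: normal good (luxury).

1.41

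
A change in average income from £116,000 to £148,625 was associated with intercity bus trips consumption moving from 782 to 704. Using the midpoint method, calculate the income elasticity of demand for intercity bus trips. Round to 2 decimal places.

-0.43

%ΔQ = (704 − 782)/[(782+704)/2] = -78/743 ≈ -0.1050.
%ΔI = (148,625 − 116,000)/[(116,000+148,625)/2] = 32625/132312.5 ≈ 0.2466.
E_I = %ΔQ/%ΔI ≈ -0.43.
E_I < 0: inferior good.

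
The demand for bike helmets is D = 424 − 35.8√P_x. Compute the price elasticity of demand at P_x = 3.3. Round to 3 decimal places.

At P_x = 3.3, D = 358.9661.
dD/dP_x = −35.8/(2√P_x) = −35.8/(2·1.8166).
Point elasticity E = (dD/dP_x)·(P_x/D) = -9.8536 × 3.3/358.9661 ≈ -0.091.
|E| < 1, so demand is inelastic at this price.

-0.091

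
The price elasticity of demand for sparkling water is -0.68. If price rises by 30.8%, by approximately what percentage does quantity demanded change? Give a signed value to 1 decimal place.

%ΔQ ≈ E × %ΔP = (-0.68) × (30.8%) ≈ -20.9%.

-20.9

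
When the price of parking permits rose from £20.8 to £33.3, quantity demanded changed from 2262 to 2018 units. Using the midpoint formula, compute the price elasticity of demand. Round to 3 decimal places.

-0.247

%ΔQ = (2018 − 2262)/[(2262 + 2018)/2] = -244/2140 ≈ -0.1140.
%Δp = (33.3 − 20.8)/[(20.8 + 33.3)/2] = 12.5/27.05 ≈ 0.4621.
Arc elasticity E = %ΔQ/%Δp ≈ -0.1140/0.4621 ≈ -0.247.
|E| < 1: demand is inelastic over this range.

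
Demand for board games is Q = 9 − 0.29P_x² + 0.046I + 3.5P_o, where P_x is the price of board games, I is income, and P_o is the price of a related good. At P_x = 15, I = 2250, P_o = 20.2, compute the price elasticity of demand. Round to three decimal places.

Substituting, Q = 9 − 0.29(15)² + 0.046(2250) + 3.5(20.2) = 9 − 65.25 + 103.5 + 70.7 = 117.95.
∂Q/∂P_x = −2·0.29·P_x = -8.7, so E_p = -8.7·(15/117.95) ≈ -1.106.
|E_p| > 1: demand is elastic.

-1.106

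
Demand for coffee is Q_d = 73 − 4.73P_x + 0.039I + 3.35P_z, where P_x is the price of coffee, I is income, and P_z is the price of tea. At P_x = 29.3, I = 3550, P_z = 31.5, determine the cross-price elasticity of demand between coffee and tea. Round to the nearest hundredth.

At the given point, Q_d = 73 − 4.73(29.3) + 0.039(3550) + 3.35(31.5) = 73 − 138.589 + 138.45 + 105.525 = 178.386.
∂Q_d/∂P_z = +3.35, so E_xy = 3.35·(31.5/178.386) ≈ 0.59.
E_xy > 0: the goods are substitutes.

0.59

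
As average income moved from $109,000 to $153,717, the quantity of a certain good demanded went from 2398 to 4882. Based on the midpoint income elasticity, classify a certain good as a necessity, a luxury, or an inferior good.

luxury

%ΔQ = (4882 − 2398)/[(2398+4882)/2] = 2484/3640 ≈ 0.6824.
%ΔI = (153,717 − 109,000)/[(109,000+153,717)/2] = 44717/131358.5 ≈ 0.3404.
E_I = %ΔQ/%ΔI ≈ 2.005.
E_I > 1: normal good (luxury).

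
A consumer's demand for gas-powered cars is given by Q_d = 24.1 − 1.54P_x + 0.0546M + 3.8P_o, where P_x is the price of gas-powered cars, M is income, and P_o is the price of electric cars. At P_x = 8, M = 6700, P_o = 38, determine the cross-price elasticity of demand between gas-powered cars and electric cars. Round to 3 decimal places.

Q_d = 24.1 − 1.54(8) + 0.0546(6700) + 3.8(38) = 24.1 − 12.32 + 365.82 + 144.4 = 522.
∂Q_d/∂P_o = +3.8, so E_xy = 3.8·(38/522) ≈ 0.277.
E_xy > 0: the goods are substitutes.

0.277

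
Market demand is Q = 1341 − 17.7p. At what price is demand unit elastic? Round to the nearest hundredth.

37.88

For linear demand Q = a − bp, E = −bp/(a − bp). |E| = 1 ⇒ bp = a − bp ⇒ p = a/(2b).
p = 1341/(2·17.7) ≈ 37.88.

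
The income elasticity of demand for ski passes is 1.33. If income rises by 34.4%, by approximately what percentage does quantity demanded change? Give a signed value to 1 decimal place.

%ΔQ ≈ E × %ΔI = (1.33) × (34.4%) ≈ 45.8%.

45.8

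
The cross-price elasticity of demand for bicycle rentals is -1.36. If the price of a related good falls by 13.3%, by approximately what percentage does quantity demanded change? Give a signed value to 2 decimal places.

18.09

%ΔQ ≈ E × %ΔP_y = (-1.36) × (-13.3%) ≈ 18.09%.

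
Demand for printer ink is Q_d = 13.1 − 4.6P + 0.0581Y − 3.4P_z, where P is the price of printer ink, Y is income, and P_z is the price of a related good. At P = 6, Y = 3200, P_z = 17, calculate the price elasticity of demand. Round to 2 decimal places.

-0.24

First evaluate Q_d: 13.1 − 4.6(6) + 0.0581(3200) − 3.4(17) = 13.1 − 27.6 + 185.92 − 57.8 = 113.62.
∂Q_d/∂P = −4.6, so E_p = (−4.6)·(6/113.62) ≈ -0.24.
|E_p| < 1: demand is inelastic.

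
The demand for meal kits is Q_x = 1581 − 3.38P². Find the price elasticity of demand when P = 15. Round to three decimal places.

-1.854

At P = 15, Q_x = 820.5.
dQ_x/dP = −2·3.38·P = −101.4.
Point elasticity E = (dQ_x/dP)·(P/Q_x) = -101.4 × 15/820.5 ≈ -1.854.
|E| > 1, so demand is elastic at this price.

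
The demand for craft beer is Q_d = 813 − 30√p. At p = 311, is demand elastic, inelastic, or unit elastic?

inelastic

At p = 311, Q_d = 283.9442.
dQ_d/dp = −30/(2√p) = −30/(2·17.6352).
Point elasticity E = (dQ_d/dp)·(p/Q_d) = -0.8506 × 311/283.9442 ≈ -0.932.
|E| ≈ 0.932 < 1, so demand is inelastic.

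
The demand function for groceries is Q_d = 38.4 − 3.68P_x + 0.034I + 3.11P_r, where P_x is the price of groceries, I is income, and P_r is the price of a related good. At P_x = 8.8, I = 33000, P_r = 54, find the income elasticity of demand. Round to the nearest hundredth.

0.87

Evaluating quantity at (P_x, I, P_r) gives Q_d = 38.4 − 3.68(8.8) + 0.034(33000) + 3.11(54) = 38.4 − 32.384 + 1122 + 167.94 = 1295.956.
∂Q_d/∂I = +0.034, so E_I = 0.034·(33000/1295.956) ≈ 0.87.
E_I ∈ (0,1): normal good (necessity).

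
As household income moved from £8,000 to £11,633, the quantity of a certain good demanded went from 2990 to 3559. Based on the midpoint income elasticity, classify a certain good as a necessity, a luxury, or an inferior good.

%ΔQ = (3559 − 2990)/[(2990+3559)/2] = 569/3274.5 ≈ 0.1738.
%ΔY = (11,633 − 8,000)/[(8,000+11,633)/2] = 3633/9816.5 ≈ 0.3701.
E_I = %ΔQ/%ΔY ≈ 0.470.
E_I ∈ (0,1): normal good (necessity).

necessity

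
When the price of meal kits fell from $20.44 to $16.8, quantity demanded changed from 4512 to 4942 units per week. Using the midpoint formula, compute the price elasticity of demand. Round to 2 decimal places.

%Δq = (4942 − 4512)/[(4512 + 4942)/2] = 430/4727 ≈ 0.0910.
%Δp = (16.8 − 20.44)/[(20.44 + 16.8)/2] = -3.64/18.62 ≈ -0.1955.
Arc elasticity E = %Δq/%Δp ≈ 0.0910/-0.1955 ≈ -0.47.
|E| < 1: demand is inelastic over this range.

-0.47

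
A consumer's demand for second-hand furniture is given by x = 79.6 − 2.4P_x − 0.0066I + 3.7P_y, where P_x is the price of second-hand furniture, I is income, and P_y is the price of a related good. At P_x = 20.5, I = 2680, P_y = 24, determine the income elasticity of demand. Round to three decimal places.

At the given point, x = 79.6 − 2.4(20.5) − 0.0066(2680) + 3.7(24) = 79.6 − 49.2 − 17.688 + 88.8 = 101.512.
∂x/∂I = −0.0066, so E_I = -0.0066·(2680/101.512) ≈ -0.174.
E_I < 0: inferior good.

-0.174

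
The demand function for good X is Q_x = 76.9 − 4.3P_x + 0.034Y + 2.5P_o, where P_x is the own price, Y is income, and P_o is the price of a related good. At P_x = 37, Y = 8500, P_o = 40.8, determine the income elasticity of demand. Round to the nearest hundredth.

First evaluate Q_x: 76.9 − 4.3(37) + 0.034(8500) + 2.5(40.8) = 76.9 − 159.1 + 289 + 102 = 308.8.
∂Q_x/∂Y = +0.034, so E_I = 0.034·(8500/308.8) ≈ 0.94.
E_I ∈ (0,1): normal good (necessity).

0.94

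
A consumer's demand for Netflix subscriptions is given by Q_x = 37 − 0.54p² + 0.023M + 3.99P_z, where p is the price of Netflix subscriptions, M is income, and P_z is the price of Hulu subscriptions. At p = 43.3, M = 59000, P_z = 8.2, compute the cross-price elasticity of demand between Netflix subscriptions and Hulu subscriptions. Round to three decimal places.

0.079

First evaluate Q_x: 37 − 0.54(43.3)² + 0.023(59000) + 3.99(8.2) = 37 − 1012.4406 + 1357 + 32.718 = 414.2774.
∂Q_x/∂P_z = +3.99, so E_xy = 3.99·(8.2/414.2774) ≈ 0.079.
E_xy > 0: the goods are substitutes.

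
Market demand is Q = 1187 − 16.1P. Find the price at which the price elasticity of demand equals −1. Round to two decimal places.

For linear demand Q = a − bP, E = −bP/(a − bP). |E| = 1 ⇒ bP = a − bP ⇒ P = a/(2b).
P = 1187/(2·16.1) ≈ 36.86.

36.86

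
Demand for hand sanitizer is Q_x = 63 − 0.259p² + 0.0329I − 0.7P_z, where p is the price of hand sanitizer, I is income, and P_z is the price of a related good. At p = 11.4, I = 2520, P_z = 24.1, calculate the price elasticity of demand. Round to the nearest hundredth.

-0.71

First evaluate Q_x: 63 − 0.259(11.4)² + 0.0329(2520) − 0.7(24.1) = 63 − 33.6596 + 82.908 − 16.87 = 95.3784.
∂Q_x/∂p = −2·0.259·p = -5.9052, so E_p = -5.9052·(11.4/95.3784) ≈ -0.71.
|E_p| < 1: demand is inelastic.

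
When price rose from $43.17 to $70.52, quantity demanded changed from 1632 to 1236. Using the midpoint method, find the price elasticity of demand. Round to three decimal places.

%Δq = (1236 − 1632)/[(1632 + 1236)/2] = -396/1434 ≈ -0.2762.
%Δp = (70.52 − 43.17)/[(43.17 + 70.52)/2] = 27.35/56.845 ≈ 0.4811.
Arc elasticity E = %Δq/%Δp ≈ -0.2762/0.4811 ≈ -0.574.
|E| < 1: demand is inelastic over this range.

-0.574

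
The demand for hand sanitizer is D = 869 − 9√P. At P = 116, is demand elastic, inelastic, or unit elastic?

inelastic

At P = 116, D = 772.067.
dD/dP = −9/(2√P) = −9/(2·10.7703).
Point elasticity E = (dD/dP)·(P/D) = -0.4178 × 116/772.067 ≈ -0.063.
|E| ≈ 0.063 < 1, so demand is inelastic.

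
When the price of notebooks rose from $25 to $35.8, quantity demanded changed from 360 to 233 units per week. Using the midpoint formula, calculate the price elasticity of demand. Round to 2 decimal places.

-1.21

%Δq = (233 − 360)/[(360 + 233)/2] = -127/296.5 ≈ -0.4283.
%Δp = (35.8 − 25)/[(25 + 35.8)/2] = 10.8/30.4 ≈ 0.3553.
Arc elasticity E = %Δq/%Δp ≈ -0.4283/0.3553 ≈ -1.21.
|E| > 1: demand is elastic over this range.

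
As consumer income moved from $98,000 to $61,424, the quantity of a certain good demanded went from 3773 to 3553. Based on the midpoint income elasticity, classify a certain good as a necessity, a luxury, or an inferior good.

necessity

%ΔQ = (3553 − 3773)/[(3773+3553)/2] = -220/3663 ≈ -0.0601.
%ΔI = (61,424 − 98,000)/[(98,000+61,424)/2] = -36576/79712 ≈ -0.4589.
E_I = %ΔQ/%ΔI ≈ 0.131.
E_I ∈ (0,1): normal good (necessity).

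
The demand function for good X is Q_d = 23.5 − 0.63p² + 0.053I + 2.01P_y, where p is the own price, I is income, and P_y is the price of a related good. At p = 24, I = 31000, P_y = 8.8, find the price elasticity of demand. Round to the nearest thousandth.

-0.549

Evaluating quantity at (p, I, P_y) gives Q_d = 23.5 − 0.63(24)² + 0.053(31000) + 2.01(8.8) = 23.5 − 362.88 + 1643 + 17.688 = 1321.308.
∂Q_d/∂p = −2·0.63·p = -30.24, so E_p = -30.24·(24/1321.308) ≈ -0.549.
|E_p| < 1: demand is inelastic.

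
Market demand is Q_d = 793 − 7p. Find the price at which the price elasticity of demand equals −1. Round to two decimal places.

For linear demand Q_d = a − bp, E = −bp/(a − bp). |E| = 1 ⇒ bp = a − bp ⇒ p = a/(2b).
p = 793/(2·7) ≈ 56.64.

56.64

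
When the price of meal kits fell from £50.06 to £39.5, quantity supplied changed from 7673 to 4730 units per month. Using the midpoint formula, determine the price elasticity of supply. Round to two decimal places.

%Δq = (4730 − 7673)/[(7673 + 4730)/2] = -2943/6201.5 ≈ -0.4746.
%Δp = (39.5 − 50.06)/[(50.06 + 39.5)/2] = -10.56/44.78 ≈ -0.2358.
Arc elasticity E = %Δq/%Δp ≈ -0.4746/-0.2358 ≈ 2.01.
|E| > 1: supply is elastic over this range.

2.01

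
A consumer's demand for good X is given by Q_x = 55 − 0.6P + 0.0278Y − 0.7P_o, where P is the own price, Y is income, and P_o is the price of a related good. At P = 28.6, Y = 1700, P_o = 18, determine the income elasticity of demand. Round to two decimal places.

Substituting, Q_x = 55 − 0.6(28.6) + 0.0278(1700) − 0.7(18) = 55 − 17.16 + 47.26 − 12.6 = 72.5.
∂Q_x/∂Y = +0.0278, so E_I = 0.0278·(1700/72.5) ≈ 0.65.
E_I ∈ (0,1): normal good (necessity).

0.65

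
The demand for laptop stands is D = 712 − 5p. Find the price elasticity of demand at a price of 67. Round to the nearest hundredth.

-0.89

At p = 67, D = 377.
dD/dp = −5.
Point elasticity E = (dD/dp)·(p/D) = -5 × 67/377 ≈ -0.89.
|E| < 1, so demand is inelastic at this price.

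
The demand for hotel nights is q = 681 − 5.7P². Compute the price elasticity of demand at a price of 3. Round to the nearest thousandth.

-0.163

At P = 3, q = 629.7.
dq/dP = −2·5.7·P = −34.2.
Point elasticity E = (dq/dP)·(P/q) = -34.2 × 3/629.7 ≈ -0.163.
|E| < 1, so demand is inelastic at this price.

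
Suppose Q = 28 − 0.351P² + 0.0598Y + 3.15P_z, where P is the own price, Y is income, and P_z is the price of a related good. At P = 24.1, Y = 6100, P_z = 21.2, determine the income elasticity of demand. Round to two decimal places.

1.43

Substituting, Q = 28 − 0.351(24.1)² + 0.0598(6100) + 3.15(21.2) = 28 − 203.8643 + 364.78 + 66.78 = 255.6957.
∂Q/∂Y = +0.0598, so E_I = 0.0598·(6100/255.6957) ≈ 1.43.
E_I > 1: normal good (luxury).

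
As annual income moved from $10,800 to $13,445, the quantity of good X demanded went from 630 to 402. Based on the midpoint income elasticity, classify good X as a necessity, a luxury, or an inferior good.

%ΔQ = (402 − 630)/[(630+402)/2] = -228/516 ≈ -0.4419.
%ΔI = (13,445 − 10,800)/[(10,800+13,445)/2] = 2645/12122.5 ≈ 0.2182.
E_I = %ΔQ/%ΔI ≈ -2.025.
E_I < 0: inferior good.

inferior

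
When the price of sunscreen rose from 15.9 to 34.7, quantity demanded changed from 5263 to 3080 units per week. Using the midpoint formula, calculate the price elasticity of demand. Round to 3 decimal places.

%ΔQ = (3080 − 5263)/[(5263 + 3080)/2] = -2183/4171.5 ≈ -0.5233.
%Δp = (34.7 − 15.9)/[(15.9 + 34.7)/2] = 18.8/25.3 ≈ 0.7431.
Arc elasticity E = %ΔQ/%Δp ≈ -0.5233/0.7431 ≈ -0.704.
|E| < 1: demand is inelastic over this range.

-0.704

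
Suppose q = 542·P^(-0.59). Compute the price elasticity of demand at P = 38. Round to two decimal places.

For a Cobb–Douglas (constant-elasticity) form q = A·P^α·…, the elasticity with respect to P equals the exponent α at every point.
Here the exponent on P is -0.59, so the price elasticity of demand is -0.59.

-0.59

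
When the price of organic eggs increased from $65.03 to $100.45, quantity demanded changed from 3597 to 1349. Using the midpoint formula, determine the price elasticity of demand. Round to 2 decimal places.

-2.12

%ΔQ = (1349 − 3597)/[(3597 + 1349)/2] = -2248/2473 ≈ -0.9090.
%Δp = (100.45 − 65.03)/[(65.03 + 100.45)/2] = 35.42/82.74 ≈ 0.4281.
Arc elasticity E = %ΔQ/%Δp ≈ -0.9090/0.4281 ≈ -2.12.
|E| > 1: demand is elastic over this range.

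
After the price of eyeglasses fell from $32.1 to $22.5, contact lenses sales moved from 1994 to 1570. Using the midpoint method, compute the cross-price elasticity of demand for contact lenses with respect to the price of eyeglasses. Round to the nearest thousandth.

%ΔQ_x = (1570 − 1994)/[(1994+1570)/2] = -424/1782 ≈ -0.2379.
%ΔP_y = (22.5 − 32.1)/[(32.1+22.5)/2] ≈ -0.3516.
E_xy = -0.2379/-0.3516 ≈ 0.677.
E_xy > 0, so contact lenses and eyeglasses are substitutes.

0.677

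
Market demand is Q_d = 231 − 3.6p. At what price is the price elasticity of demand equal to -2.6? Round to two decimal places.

Set −bp/(a − bp) = −2.6 ⇒ bp = 2.6(a − bp) ⇒ bp(1+2.6) = 2.6·a.
p = 2.6·231/(3.6·3.6) ≈ 46.34.

46.34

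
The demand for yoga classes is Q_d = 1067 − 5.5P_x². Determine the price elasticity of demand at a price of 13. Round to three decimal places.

-13.520

At P_x = 13, Q_d = 137.5.
dQ_d/dP_x = −2·5.5·P_x = −143.
Point elasticity E = (dQ_d/dP_x)·(P_x/Q_d) = -143 × 13/137.5 ≈ -13.520.
|E| > 1, so demand is elastic at this price.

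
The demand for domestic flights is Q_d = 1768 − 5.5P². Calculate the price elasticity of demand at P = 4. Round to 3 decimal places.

-0.105

At P = 4, Q_d = 1680.
dQ_d/dP = −2·5.5·P = −44.
Point elasticity E = (dQ_d/dP)·(P/Q_d) = -44 × 4/1680 ≈ -0.105.
|E| < 1, so demand is inelastic at this price.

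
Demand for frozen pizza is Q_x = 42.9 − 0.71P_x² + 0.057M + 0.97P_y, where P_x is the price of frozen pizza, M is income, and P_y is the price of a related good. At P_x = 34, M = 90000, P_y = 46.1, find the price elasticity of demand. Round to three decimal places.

Q_x = 42.9 − 0.71(34)² + 0.057(90000) + 0.97(46.1) = 42.9 − 820.76 + 5130 + 44.717 = 4396.857.
∂Q_x/∂P_x = −2·0.71·P_x = -48.28, so E_p = -48.28·(34/4396.857) ≈ -0.373.
|E_p| < 1: demand is inelastic.

-0.373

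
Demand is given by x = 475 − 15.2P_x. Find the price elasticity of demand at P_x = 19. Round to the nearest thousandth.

-1.551

At P_x = 19, x = 186.2.
dx/dP_x = −15.2.
Point elasticity E = (dx/dP_x)·(P_x/x) = -15.2 × 19/186.2 ≈ -1.551.
|E| > 1, so demand is elastic at this price.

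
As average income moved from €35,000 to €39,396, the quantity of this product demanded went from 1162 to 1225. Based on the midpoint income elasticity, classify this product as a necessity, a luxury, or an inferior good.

necessity

%ΔQ = (1225 − 1162)/[(1162+1225)/2] = 63/1193.5 ≈ 0.0528.
%ΔM = (39,396 − 35,000)/[(35,000+39,396)/2] = 4396/37198 ≈ 0.1182.
E_I = %ΔQ/%ΔM ≈ 0.447.
E_I ∈ (0,1): normal good (necessity).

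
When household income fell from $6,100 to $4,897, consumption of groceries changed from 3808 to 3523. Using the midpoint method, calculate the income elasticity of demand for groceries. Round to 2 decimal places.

%ΔQ = (3523 − 3808)/[(3808+3523)/2] = -285/3665.5 ≈ -0.0778.
%ΔI = (4,897 − 6,100)/[(6,100+4,897)/2] = -1203/5498.5 ≈ -0.2188.
E_I = %ΔQ/%ΔI ≈ 0.36.
E_I ∈ (0,1): normal good (necessity).

0.36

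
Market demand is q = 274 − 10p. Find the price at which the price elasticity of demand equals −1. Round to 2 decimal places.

For linear demand q = a − bp, E = −bp/(a − bp). |E| = 1 ⇒ bp = a − bp ⇒ p = a/(2b).
p = 274/(2·10) = 13.70.

13.70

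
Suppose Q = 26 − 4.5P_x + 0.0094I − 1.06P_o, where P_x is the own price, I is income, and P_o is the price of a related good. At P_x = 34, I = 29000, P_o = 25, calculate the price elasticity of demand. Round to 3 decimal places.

-1.285

At the given point, Q = 26 − 4.5(34) + 0.0094(29000) − 1.06(25) = 26 − 153 + 272.6 − 26.5 = 119.1.
∂Q/∂P_x = −4.5, so E_p = (−4.5)·(34/119.1) ≈ -1.285.
|E_p| > 1: demand is elastic.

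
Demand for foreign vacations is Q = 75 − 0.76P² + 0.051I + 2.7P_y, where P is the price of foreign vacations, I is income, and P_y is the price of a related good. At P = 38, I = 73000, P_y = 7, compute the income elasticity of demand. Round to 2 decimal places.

Substituting, Q = 75 − 0.76(38)² + 0.051(73000) + 2.7(7) = 75 − 1097.44 + 3723 + 18.9 = 2719.46.
∂Q/∂I = +0.051, so E_I = 0.051·(73000/2719.46) ≈ 1.37.
E_I > 1: normal good (luxury).

1.37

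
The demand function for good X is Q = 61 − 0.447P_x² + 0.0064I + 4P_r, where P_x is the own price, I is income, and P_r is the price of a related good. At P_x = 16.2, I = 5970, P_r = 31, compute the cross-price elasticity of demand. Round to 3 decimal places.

Q = 61 − 0.447(16.2)² + 0.0064(5970) + 4(31) = 61 − 117.3107 + 38.208 + 124 = 105.8973.
∂Q/∂P_r = +4, so E_xy = 4·(31/105.8973) ≈ 1.171.
E_xy > 0: the goods are substitutes.

1.171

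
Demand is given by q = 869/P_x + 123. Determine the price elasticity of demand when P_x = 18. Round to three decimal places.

At P_x = 18, q = 171.2778.
dq/dP_x = −869/P_x² = −2.6821.
Point elasticity E = (dq/dP_x)·(P_x/q) = -2.6821 × 18/171.2778 ≈ -0.282.
|E| < 1, so demand is inelastic at this price.

-0.282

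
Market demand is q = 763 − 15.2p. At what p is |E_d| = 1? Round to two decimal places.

For linear demand q = a − bp, E = −bp/(a − bp). |E| = 1 ⇒ bp = a − bp ⇒ p = a/(2b).
p = 763/(2·15.2) ≈ 25.10.

25.10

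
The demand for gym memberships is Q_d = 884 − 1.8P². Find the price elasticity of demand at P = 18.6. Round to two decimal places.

-4.77

At P = 18.6, Q_d = 261.272.
dQ_d/dP = −2·1.8·P = −66.96.
Point elasticity E = (dQ_d/dP)·(P/Q_d) = -66.96 × 18.6/261.272 ≈ -4.77.
|E| > 1, so demand is elastic at this price.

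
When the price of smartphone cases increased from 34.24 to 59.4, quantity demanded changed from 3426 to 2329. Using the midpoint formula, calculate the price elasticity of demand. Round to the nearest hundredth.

-0.71

%Δq = (2329 − 3426)/[(3426 + 2329)/2] = -1097/2877.5 ≈ -0.3812.
%ΔP = (59.4 − 34.24)/[(34.24 + 59.4)/2] = 25.16/46.82 ≈ 0.5374.
Arc elasticity E = %Δq/%ΔP ≈ -0.3812/0.5374 ≈ -0.71.
|E| < 1: demand is inelastic over this range.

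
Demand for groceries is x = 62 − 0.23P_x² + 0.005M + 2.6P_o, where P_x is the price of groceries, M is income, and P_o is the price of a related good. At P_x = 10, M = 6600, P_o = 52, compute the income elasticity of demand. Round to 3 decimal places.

0.159

x = 62 − 0.23(10)² + 0.005(6600) + 2.6(52) = 62 − 23 + 33 + 135.2 = 207.2.
∂x/∂M = +0.005, so E_I = 0.005·(6600/207.2) ≈ 0.159.
E_I ∈ (0,1): normal good (necessity).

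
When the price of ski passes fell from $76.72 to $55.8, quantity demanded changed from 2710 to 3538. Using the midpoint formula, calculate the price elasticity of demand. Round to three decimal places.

%ΔQ = (3538 − 2710)/[(2710 + 3538)/2] = 828/3124 ≈ 0.2650.
%Δp = (55.8 − 76.72)/[(76.72 + 55.8)/2] = -20.92/66.26 ≈ -0.3157.
Arc elasticity E = %ΔQ/%Δp ≈ 0.2650/-0.3157 ≈ -0.839.
|E| < 1: demand is inelastic over this range.

-0.839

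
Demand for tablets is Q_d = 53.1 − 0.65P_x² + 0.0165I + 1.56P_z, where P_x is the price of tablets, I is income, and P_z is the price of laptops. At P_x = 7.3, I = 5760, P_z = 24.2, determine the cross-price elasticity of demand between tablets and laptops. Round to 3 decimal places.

First evaluate Q_d: 53.1 − 0.65(7.3)² + 0.0165(5760) + 1.56(24.2) = 53.1 − 34.6385 + 95.04 + 37.752 = 151.2535.
∂Q_d/∂P_z = +1.56, so E_xy = 1.56·(24.2/151.2535) ≈ 0.250.
E_xy > 0: the goods are substitutes.

0.250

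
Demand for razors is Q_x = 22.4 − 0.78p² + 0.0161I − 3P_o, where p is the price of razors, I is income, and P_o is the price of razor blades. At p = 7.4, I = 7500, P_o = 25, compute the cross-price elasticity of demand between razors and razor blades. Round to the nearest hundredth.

-2.95

At the given point, Q_x = 22.4 − 0.78(7.4)² + 0.0161(7500) − 3(25) = 22.4 − 42.7128 + 120.75 − 75 = 25.4372.
∂Q_x/∂P_o = −3, so E_xy = -3·(25/25.4372) ≈ -2.95.
E_xy < 0: the goods are complements.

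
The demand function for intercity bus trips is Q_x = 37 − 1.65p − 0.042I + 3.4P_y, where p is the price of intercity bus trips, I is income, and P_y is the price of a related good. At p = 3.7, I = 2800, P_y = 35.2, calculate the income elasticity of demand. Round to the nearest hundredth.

First evaluate Q_x: 37 − 1.65(3.7) − 0.042(2800) + 3.4(35.2) = 37 − 6.105 − 117.6 + 119.68 = 32.975.
∂Q_x/∂I = −0.042, so E_I = -0.042·(2800/32.975) ≈ -3.57.
E_I < 0: inferior good.

-3.57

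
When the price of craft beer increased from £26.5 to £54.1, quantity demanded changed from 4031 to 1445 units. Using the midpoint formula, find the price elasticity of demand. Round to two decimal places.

-1.38

%Δq = (1445 − 4031)/[(4031 + 1445)/2] = -2586/2738 ≈ -0.9445.
%ΔP = (54.1 − 26.5)/[(26.5 + 54.1)/2] = 27.6/40.3 ≈ 0.6849.
Arc elasticity E = %Δq/%ΔP ≈ -0.9445/0.6849 ≈ -1.38.
|E| > 1: demand is elastic over this range.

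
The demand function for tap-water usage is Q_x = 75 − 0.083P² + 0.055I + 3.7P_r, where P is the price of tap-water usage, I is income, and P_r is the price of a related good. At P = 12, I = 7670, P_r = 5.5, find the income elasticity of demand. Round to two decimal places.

0.83

First evaluate Q_x: 75 − 0.083(12)² + 0.055(7670) + 3.7(5.5) = 75 − 11.952 + 421.85 + 20.35 = 505.248.
∂Q_x/∂I = +0.055, so E_I = 0.055·(7670/505.248) ≈ 0.83.
E_I ∈ (0,1): normal good (necessity).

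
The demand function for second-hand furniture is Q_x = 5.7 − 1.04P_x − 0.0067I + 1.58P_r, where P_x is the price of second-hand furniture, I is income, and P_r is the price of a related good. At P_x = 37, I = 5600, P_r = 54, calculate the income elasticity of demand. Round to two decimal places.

-2.50

Q_x = 5.7 − 1.04(37) − 0.0067(5600) + 1.58(54) = 5.7 − 38.48 − 37.52 + 85.32 = 15.02.
∂Q_x/∂I = −0.0067, so E_I = -0.0067·(5600/15.02) ≈ -2.50.
E_I < 0: inferior good.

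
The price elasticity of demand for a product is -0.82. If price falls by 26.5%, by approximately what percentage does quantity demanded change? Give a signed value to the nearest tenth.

%ΔQ ≈ E × %ΔP = (-0.82) × (-26.5%) ≈ 21.7%.

21.7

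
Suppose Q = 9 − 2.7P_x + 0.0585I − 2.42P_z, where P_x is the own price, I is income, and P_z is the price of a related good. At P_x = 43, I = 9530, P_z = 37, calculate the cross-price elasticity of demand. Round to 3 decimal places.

-0.248

First evaluate Q: 9 − 2.7(43) + 0.0585(9530) − 2.42(37) = 9 − 116.1 + 557.505 − 89.54 = 360.865.
∂Q/∂P_z = −2.42, so E_xy = -2.42·(37/360.865) ≈ -0.248.
E_xy < 0: the goods are complements.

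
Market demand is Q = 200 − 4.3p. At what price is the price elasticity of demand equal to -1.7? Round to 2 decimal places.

Set −bp/(a − bp) = −1.7 ⇒ bp = 1.7(a − bp) ⇒ bp(1+1.7) = 1.7·a.
p = 1.7·200/(4.3·2.7) ≈ 29.29.

29.29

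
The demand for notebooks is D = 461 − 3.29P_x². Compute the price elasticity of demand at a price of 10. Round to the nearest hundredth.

At P_x = 10, D = 132.
dD/dP_x = −2·3.29·P_x = −65.8.
Point elasticity E = (dD/dP_x)·(P_x/D) = -65.8 × 10/132 ≈ -4.98.
|E| > 1, so demand is elastic at this price.

-4.98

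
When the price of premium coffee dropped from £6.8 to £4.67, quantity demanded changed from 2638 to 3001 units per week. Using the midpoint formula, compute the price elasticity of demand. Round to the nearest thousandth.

-0.347

%Δq = (3001 − 2638)/[(2638 + 3001)/2] = 363/2819.5 ≈ 0.1287.
%ΔP = (4.67 − 6.8)/[(6.8 + 4.67)/2] = -2.13/5.735 ≈ -0.3714.
Arc elasticity E = %Δq/%ΔP ≈ 0.1287/-0.3714 ≈ -0.347.
|E| < 1: demand is inelastic over this range.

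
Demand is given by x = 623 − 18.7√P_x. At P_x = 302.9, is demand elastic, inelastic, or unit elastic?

inelastic

At P_x = 302.9, x = 297.5448.
dx/dP_x = −18.7/(2√P_x) = −18.7/(2·17.404).
Point elasticity E = (dx/dP_x)·(P_x/x) = -0.5372 × 302.9/297.5448 ≈ -0.547.
|E| ≈ 0.547 < 1, so demand is inelastic.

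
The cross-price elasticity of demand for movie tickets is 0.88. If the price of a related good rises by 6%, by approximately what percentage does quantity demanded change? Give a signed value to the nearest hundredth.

%ΔQ ≈ E × %ΔP_y = (0.88) × (6%) = 5.28%.

5.28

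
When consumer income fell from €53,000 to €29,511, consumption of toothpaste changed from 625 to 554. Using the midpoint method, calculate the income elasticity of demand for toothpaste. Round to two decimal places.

0.21

%ΔQ = (554 − 625)/[(625+554)/2] = -71/589.5 ≈ -0.1204.
%ΔY = (29,511 − 53,000)/[(53,000+29,511)/2] = -23489/41255.5 ≈ -0.5694.
E_I = %ΔQ/%ΔY ≈ 0.21.
E_I ∈ (0,1): normal good (necessity).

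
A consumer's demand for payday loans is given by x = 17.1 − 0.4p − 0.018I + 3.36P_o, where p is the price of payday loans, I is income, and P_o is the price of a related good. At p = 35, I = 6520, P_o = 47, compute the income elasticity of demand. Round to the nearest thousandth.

-2.688

At the given point, x = 17.1 − 0.4(35) − 0.018(6520) + 3.36(47) = 17.1 − 14 − 117.36 + 157.92 = 43.66.
∂x/∂I = −0.018, so E_I = -0.018·(6520/43.66) ≈ -2.688.
E_I < 0: inferior good.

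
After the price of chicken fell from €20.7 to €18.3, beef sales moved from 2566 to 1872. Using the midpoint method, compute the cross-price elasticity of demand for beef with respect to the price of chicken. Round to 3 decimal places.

2.541

%ΔQ_x = (1872 − 2566)/[(2566+1872)/2] = -694/2219 ≈ -0.3128.
%ΔP_y = (18.3 − 20.7)/[(20.7+18.3)/2] ≈ -0.1231.
E_xy = -0.3128/-0.1231 ≈ 2.541.
E_xy > 0, so beef and chicken are substitutes.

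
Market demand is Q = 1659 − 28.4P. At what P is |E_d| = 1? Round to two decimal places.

29.21

For linear demand Q = a − bP, E = −bP/(a − bP). |E| = 1 ⇒ bP = a − bP ⇒ P = a/(2b).
P = 1659/(2·28.4) ≈ 29.21.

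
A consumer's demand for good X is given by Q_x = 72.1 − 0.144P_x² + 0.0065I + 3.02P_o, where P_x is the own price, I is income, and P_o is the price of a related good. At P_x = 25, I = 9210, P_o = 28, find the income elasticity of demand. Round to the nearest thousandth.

0.473

At the given point, Q_x = 72.1 − 0.144(25)² + 0.0065(9210) + 3.02(28) = 72.1 − 90 + 59.865 + 84.56 = 126.525.
∂Q_x/∂I = +0.0065, so E_I = 0.0065·(9210/126.525) ≈ 0.473.
E_I ∈ (0,1): normal good (necessity).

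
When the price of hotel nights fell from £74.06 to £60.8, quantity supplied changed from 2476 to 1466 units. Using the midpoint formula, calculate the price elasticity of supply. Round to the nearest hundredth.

%ΔQ = (1466 − 2476)/[(2476 + 1466)/2] = -1010/1971 ≈ -0.5124.
%Δp = (60.8 − 74.06)/[(74.06 + 60.8)/2] = -13.26/67.43 ≈ -0.1966.
Arc elasticity E = %ΔQ/%Δp ≈ -0.5124/-0.1966 ≈ 2.61.
|E| > 1: supply is elastic over this range.

2.61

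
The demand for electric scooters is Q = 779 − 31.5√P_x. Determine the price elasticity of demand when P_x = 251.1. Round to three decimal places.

At P_x = 251.1, Q = 279.8467.
dQ/dP_x = −31.5/(2√P_x) = −31.5/(2·15.8461).
Point elasticity E = (dQ/dP_x)·(P_x/Q) = -0.9939 × 251.1/279.8467 ≈ -0.892.
|E| < 1, so demand is inelastic at this price.

-0.892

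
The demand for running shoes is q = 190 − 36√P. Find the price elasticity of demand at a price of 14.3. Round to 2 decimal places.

At P = 14.3, q = 53.8648.
dq/dP = −36/(2√P) = −36/(2·3.7815).
Point elasticity E = (dq/dP)·(P/q) = -4.76 × 14.3/53.8648 ≈ -1.26.
|E| > 1, so demand is elastic at this price.

-1.26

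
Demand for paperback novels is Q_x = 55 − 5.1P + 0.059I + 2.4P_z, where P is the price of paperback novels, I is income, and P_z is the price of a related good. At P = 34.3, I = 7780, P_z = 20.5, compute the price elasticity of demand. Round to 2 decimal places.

-0.45

At the given point, Q_x = 55 − 5.1(34.3) + 0.059(7780) + 2.4(20.5) = 55 − 174.93 + 459.02 + 49.2 = 388.29.
∂Q_x/∂P = −5.1, so E_p = (−5.1)·(34.3/388.29) ≈ -0.45.
|E_p| < 1: demand is inelastic.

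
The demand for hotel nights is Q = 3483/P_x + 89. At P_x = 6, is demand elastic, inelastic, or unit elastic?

At P_x = 6, Q = 669.5.
dQ/dP_x = −3483/P_x² = −96.75.
Point elasticity E = (dQ/dP_x)·(P_x/Q) = -96.75 × 6/669.5 ≈ -0.867.
|E| ≈ 0.867 < 1, so demand is inelastic.

inelastic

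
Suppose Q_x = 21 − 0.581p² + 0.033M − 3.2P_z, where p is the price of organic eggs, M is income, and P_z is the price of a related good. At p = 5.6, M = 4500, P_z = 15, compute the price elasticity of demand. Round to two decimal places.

Q_x = 21 − 0.581(5.6)² + 0.033(4500) − 3.2(15) = 21 − 18.2202 + 148.5 − 48 = 103.2798.
∂Q_x/∂p = −2·0.581·p = -6.5072, so E_p = -6.5072·(5.6/103.2798) ≈ -0.35.
|E_p| < 1: demand is inelastic.

-0.35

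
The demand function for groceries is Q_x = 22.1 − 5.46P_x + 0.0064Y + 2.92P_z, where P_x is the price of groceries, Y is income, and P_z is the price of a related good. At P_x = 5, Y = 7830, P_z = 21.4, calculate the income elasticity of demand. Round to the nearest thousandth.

At the given point, Q_x = 22.1 − 5.46(5) + 0.0064(7830) + 2.92(21.4) = 22.1 − 27.3 + 50.112 + 62.488 = 107.4.
∂Q_x/∂Y = +0.0064, so E_I = 0.0064·(7830/107.4) ≈ 0.467.
E_I ∈ (0,1): normal good (necessity).

0.467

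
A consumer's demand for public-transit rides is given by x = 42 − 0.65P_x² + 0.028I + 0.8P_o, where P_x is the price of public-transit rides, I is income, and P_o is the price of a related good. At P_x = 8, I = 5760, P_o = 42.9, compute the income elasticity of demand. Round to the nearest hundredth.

First evaluate x: 42 − 0.65(8)² + 0.028(5760) + 0.8(42.9) = 42 − 41.6 + 161.28 + 34.32 = 196.
∂x/∂I = +0.028, so E_I = 0.028·(5760/196) ≈ 0.82.
E_I ∈ (0,1): normal good (necessity).

0.82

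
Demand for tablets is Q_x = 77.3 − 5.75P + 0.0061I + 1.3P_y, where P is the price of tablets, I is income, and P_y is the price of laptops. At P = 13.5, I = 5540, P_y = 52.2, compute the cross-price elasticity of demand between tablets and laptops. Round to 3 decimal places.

0.670

First evaluate Q_x: 77.3 − 5.75(13.5) + 0.0061(5540) + 1.3(52.2) = 77.3 − 77.625 + 33.794 + 67.86 = 101.329.
∂Q_x/∂P_y = +1.3, so E_xy = 1.3·(52.2/101.329) ≈ 0.670.
E_xy > 0: the goods are substitutes.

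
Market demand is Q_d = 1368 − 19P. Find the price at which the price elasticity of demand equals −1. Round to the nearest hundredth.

36.00

For linear demand Q_d = a − bP, E = −bP/(a − bP). |E| = 1 ⇒ bP = a − bP ⇒ P = a/(2b).
P = 1368/(2·19) = 36.00.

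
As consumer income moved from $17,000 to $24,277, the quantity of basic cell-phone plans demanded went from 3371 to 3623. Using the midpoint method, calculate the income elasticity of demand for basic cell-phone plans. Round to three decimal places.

0.204

%ΔQ = (3623 − 3371)/[(3371+3623)/2] = 252/3497 ≈ 0.0721.
%ΔI = (24,277 − 17,000)/[(17,000+24,277)/2] = 7277/20638.5 ≈ 0.3526.
E_I = %ΔQ/%ΔI ≈ 0.204.
E_I ∈ (0,1): normal good (necessity).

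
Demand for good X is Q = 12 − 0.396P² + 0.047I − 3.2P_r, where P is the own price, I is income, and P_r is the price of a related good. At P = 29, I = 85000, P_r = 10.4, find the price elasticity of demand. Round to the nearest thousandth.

-0.183

Q = 12 − 0.396(29)² + 0.047(85000) − 3.2(10.4) = 12 − 333.036 + 3995 − 33.28 = 3640.684.
∂Q/∂P = −2·0.396·P = -22.968, so E_p = -22.968·(29/3640.684) ≈ -0.183.
|E_p| < 1: demand is inelastic.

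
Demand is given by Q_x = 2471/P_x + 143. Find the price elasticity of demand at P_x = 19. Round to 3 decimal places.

-0.476

At P_x = 19, Q_x = 273.0526.
dQ_x/dP_x = −2471/P_x² = −6.8449.
Point elasticity E = (dQ_x/dP_x)·(P_x/Q_x) = -6.8449 × 19/273.0526 ≈ -0.476.
|E| < 1, so demand is inelastic at this price.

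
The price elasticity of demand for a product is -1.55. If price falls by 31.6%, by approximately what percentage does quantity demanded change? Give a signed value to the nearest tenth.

49.0

%ΔQ ≈ E × %ΔP = (-1.55) × (-31.6%) ≈ 49.0%.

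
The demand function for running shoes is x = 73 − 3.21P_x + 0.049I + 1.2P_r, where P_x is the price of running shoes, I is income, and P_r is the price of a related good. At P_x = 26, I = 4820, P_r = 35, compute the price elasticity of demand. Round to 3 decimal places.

-0.312

Evaluating quantity at (P_x, I, P_r) gives x = 73 − 3.21(26) + 0.049(4820) + 1.2(35) = 73 − 83.46 + 236.18 + 42 = 267.72.
∂x/∂P_x = −3.21, so E_p = (−3.21)·(26/267.72) ≈ -0.312.
|E_p| < 1: demand is inelastic.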